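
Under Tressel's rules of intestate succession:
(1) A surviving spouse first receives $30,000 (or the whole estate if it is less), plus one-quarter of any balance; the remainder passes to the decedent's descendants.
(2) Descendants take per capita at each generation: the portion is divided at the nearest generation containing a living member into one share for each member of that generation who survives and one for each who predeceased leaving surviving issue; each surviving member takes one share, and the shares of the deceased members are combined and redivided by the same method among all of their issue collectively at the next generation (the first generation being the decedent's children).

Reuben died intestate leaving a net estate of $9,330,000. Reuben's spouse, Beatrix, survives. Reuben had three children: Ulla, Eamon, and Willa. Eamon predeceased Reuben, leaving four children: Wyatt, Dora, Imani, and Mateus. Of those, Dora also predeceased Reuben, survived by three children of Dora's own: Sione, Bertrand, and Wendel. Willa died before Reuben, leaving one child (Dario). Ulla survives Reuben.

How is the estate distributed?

Beatrix: $2,355,000; Ulla: $2,325,000; Wyatt: $930,000; Sione: $310,000; Bertrand: $310,000; Wendel: $310,000; Imani: $930,000; Mateus: $930,000; Dario: $930,000

Beatrix first takes $30,000, leaving a balance of $9,300,000. Beatrix then takes one-quarter of the balance ($2,325,000), for a total of $2,355,000. The remaining $6,975,000 passes to the descendants.
The descendants' portion ($6,975,000) is divided at the children's generation into 3 shares of $2,325,000. Ulla takes $2,325,000. The 2 shares of the deceased (Eamon and Willa) are combined into a pool of $4,650,000.
That pool ($4,650,000) is divided at the grandchildren's generation into 5 shares of $930,000. Wyatt, Imani, Mateus, and Dario each take $930,000. The remaining share for the deceased Dora ($930,000) is carried to the next generation.
That pool ($930,000) is divided at the great-grandchildren's generation equally among Sione, Bertrand, and Wendel: $310,000 each.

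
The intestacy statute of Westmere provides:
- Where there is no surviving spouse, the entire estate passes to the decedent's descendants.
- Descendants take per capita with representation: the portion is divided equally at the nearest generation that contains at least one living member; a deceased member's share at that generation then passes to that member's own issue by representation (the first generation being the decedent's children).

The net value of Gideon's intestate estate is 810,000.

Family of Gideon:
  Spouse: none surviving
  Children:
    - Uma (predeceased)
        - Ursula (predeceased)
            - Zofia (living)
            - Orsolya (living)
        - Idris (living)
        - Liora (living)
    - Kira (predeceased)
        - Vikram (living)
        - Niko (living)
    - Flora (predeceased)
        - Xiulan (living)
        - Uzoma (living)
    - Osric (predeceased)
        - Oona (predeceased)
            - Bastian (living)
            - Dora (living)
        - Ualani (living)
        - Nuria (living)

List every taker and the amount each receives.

The entire 810,000 passes to the descendants.
No child survives, so the initial division is made at the grandchildren's generation.
That amount (810,000) is divided into 10 shares of 81,000: Idris, Liora, Vikram, Niko, Xiulan, Uzoma, Ualani, and Nuria each take 81,000; Ursula's 81,000 share passes to Ursula's issue; Oona's 81,000 share passes to Oona's issue.
Ursula's share (81,000) is divided into 2 shares of 40,500: Zofia and Orsolya each take 40,500.
Oona's share (81,000) is divided into 2 shares of 40,500: Bastian and Dora each take 40,500.

Zofia: 40,500; Orsolya: 40,500; Idris: 81,000; Liora: 81,000; Vikram: 81,000; Niko: 81,000; Xiulan: 81,000; Uzoma: 81,000; Bastian: 40,500; Dora: 40,500; Ualani: 81,000; Nuria: 81,000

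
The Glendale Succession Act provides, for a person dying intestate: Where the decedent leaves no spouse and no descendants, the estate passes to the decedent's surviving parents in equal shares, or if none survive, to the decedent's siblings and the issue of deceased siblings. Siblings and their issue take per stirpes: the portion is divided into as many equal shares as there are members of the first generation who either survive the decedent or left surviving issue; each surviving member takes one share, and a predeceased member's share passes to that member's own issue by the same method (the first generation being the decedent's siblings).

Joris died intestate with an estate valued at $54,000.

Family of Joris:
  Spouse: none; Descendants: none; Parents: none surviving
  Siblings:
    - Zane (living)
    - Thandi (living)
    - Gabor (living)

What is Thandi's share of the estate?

The entire $54,000 passes to the siblings and their issue.
That amount ($54,000) is divided into 3 shares of $18,000: Zane, Thandi, and Gabor each take $18,000.

Thandi receives $18,000.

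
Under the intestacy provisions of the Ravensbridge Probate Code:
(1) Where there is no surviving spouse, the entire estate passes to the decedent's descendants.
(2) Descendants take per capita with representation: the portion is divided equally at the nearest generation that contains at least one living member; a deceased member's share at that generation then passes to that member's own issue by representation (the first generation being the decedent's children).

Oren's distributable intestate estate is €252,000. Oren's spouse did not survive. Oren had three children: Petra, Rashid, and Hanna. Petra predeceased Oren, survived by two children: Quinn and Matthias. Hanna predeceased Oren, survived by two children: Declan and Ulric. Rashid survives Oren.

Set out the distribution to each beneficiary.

Quinn: €42,000; Matthias: €42,000; Rashid: €84,000; Declan: €42,000; Ulric: €42,000

The entire €252,000 passes to the descendants.
That amount (€252,000) is divided into 3 shares of €84,000: Rashid takes €84,000; Petra's €84,000 share passes to Petra's issue; Hanna's €84,000 share passes to Hanna's issue.
Petra's share (€84,000) is divided into 2 shares of €42,000: Quinn and Matthias each take €42,000.
Hanna's share (€84,000) is divided into 2 shares of €42,000: Declan and Ulric each take €42,000.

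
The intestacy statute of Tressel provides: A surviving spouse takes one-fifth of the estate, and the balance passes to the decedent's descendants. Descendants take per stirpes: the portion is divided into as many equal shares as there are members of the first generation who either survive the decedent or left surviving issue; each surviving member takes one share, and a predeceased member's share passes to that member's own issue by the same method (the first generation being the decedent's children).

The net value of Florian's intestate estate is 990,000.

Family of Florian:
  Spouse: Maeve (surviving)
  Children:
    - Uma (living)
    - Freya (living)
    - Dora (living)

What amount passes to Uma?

Maeve takes one-fifth of 990,000 = 198,000. The remaining 792,000 passes to the descendants.
The descendants' portion (792,000) is divided into 3 shares of 264,000: Uma, Freya, and Dora each take 264,000.

Uma receives 264,000.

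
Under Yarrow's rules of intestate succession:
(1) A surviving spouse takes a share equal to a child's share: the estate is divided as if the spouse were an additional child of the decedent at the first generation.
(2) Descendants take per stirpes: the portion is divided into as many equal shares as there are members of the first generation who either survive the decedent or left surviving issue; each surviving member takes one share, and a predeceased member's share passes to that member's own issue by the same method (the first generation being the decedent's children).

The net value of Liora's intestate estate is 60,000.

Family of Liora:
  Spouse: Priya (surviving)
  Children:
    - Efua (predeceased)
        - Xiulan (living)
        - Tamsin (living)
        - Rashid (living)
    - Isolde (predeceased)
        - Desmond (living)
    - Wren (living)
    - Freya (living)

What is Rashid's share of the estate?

Rashid receives 4,000.

The spouse counts as an additional share at the children's level, so there are 5 primary shares of 12,000. Priya takes one such share (12,000).
The children's combined portion (48,000) is divided into 4 shares of 12,000: Wren and Freya each take 12,000; Efua's 12,000 share passes to Efua's issue; Isolde's 12,000 share passes to Isolde's issue.
Efua's share (12,000) is divided into 3 shares of 4,000: Xiulan, Tamsin, and Rashid each take 4,000.
Isolde's share (12,000) passes entirely to Desmond.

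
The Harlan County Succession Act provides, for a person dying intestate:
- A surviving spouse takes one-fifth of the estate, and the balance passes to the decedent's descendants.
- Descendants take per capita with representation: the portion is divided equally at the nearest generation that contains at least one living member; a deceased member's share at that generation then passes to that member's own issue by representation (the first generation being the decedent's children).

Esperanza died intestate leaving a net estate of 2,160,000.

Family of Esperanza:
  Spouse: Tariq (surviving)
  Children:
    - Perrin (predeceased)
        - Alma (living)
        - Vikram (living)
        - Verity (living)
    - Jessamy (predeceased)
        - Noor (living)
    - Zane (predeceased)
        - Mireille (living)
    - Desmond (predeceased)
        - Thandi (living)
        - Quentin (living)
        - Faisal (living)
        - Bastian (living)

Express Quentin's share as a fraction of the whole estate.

Tariq takes one-fifth of 2,160,000 = 432,000. The remaining 1,728,000 passes to the descendants.
No child survives, so the initial division is made at the grandchildren's generation.
The descendants' portion (1,728,000) is divided into 9 shares of 192,000: Alma, Vikram, Verity, Noor, Mireille, Thandi, Quentin, Faisal, and Bastian each take 192,000.

Quentin receives 4/45 of the estate.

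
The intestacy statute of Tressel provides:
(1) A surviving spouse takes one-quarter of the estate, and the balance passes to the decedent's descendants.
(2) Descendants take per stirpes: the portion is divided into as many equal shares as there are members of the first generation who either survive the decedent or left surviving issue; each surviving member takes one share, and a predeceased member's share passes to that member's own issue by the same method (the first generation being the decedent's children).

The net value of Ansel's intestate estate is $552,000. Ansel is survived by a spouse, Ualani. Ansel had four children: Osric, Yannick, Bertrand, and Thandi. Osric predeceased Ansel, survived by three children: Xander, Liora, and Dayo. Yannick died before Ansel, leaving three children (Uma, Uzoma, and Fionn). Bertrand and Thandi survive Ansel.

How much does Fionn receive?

Ualani takes one-quarter of $552,000 = $138,000. The remaining $414,000 passes to the descendants.
The descendants' portion ($414,000) is divided into 4 shares of $103,500: Bertrand and Thandi each take $103,500; Osric's $103,500 share passes to Osric's issue; Yannick's $103,500 share passes to Yannick's issue.
Osric's share ($103,500) is divided into 3 shares of $34,500: Xander, Liora, and Dayo each take $34,500.
Yannick's share ($103,500) is divided into 3 shares of $34,500: Uma, Uzoma, and Fionn each take $34,500.

Fionn receives $34,500.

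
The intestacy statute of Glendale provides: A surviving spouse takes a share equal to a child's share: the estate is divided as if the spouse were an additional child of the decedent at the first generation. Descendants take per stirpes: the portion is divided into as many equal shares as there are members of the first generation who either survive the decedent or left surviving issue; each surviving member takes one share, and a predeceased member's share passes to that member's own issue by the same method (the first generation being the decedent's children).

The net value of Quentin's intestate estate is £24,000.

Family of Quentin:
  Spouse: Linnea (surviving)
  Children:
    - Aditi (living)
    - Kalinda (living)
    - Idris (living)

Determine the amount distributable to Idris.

Idris receives £6,000.

The spouse counts as an additional share at the children's level, so there are 4 primary shares of £6,000. Linnea takes one such share (£6,000).
The children's combined portion (£18,000) is divided into 3 shares of £6,000: Aditi, Kalinda, and Idris each take £6,000.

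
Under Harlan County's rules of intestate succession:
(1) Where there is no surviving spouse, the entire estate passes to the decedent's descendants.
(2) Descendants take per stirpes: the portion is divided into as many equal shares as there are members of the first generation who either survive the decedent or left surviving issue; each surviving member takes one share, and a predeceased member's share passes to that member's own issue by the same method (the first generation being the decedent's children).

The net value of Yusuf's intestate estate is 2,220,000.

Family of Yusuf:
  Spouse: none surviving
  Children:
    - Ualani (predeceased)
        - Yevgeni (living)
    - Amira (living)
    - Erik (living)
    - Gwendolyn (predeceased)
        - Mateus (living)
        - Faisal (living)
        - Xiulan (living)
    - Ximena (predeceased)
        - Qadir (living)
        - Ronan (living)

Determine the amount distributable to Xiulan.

Xiulan receives 148,000.

The entire 2,220,000 passes to the descendants.
That amount (2,220,000) is divided into 5 shares of 444,000: Amira and Erik each take 444,000; Ualani's 444,000 share passes to Ualani's issue; Gwendolyn's 444,000 share passes to Gwendolyn's issue; Ximena's 444,000 share passes to Ximena's issue.
Ualani's share (444,000) passes entirely to Yevgeni.
Gwendolyn's share (444,000) is divided into 3 shares of 148,000: Mateus, Faisal, and Xiulan each take 148,000.
Ximena's share (444,000) is divided into 2 shares of 222,000: Qadir and Ronan each take 222,000.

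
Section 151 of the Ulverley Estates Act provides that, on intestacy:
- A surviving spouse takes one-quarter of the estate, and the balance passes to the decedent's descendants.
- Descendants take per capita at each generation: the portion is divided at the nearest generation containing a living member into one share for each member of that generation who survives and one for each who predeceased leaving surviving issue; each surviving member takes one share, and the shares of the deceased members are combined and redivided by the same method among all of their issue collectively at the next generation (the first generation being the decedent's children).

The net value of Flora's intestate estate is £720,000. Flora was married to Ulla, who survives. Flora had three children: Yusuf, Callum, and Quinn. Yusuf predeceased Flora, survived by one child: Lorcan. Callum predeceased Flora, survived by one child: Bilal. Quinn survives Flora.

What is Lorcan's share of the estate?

Lorcan receives £180,000.

Ulla takes one-quarter of £720,000 = £180,000. The remaining £540,000 passes to the descendants.
The descendants' portion (£540,000) is divided at the children's generation into 3 shares of £180,000. Quinn takes £180,000. The 2 shares of the deceased (Yusuf and Callum) are combined into a pool of £360,000.
That pool (£360,000) is divided at the grandchildren's generation equally among Lorcan and Bilal: £180,000 each.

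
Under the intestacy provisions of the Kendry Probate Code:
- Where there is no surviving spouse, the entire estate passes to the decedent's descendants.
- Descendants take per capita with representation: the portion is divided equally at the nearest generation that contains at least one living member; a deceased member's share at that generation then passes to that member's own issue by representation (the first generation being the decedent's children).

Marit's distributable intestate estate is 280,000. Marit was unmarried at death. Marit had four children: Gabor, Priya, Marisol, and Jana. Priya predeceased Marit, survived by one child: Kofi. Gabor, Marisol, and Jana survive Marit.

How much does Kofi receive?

Kofi receives 70,000.

The entire 280,000 passes to the descendants.
That amount (280,000) is divided into 4 shares of 70,000: Gabor, Marisol, and Jana each take 70,000; Priya's 70,000 share passes to Priya's issue.
Priya's share (70,000) passes entirely to Kofi.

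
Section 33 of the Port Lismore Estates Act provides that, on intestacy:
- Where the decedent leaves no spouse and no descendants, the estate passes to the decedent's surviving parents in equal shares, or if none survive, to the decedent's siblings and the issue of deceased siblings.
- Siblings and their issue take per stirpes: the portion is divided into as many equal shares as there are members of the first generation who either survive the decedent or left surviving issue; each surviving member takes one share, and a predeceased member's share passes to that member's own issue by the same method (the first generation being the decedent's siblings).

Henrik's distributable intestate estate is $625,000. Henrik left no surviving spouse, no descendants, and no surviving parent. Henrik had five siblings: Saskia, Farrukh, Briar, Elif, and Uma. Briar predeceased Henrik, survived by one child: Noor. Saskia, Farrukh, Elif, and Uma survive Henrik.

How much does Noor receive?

Noor receives $125,000.

The entire $625,000 passes to the siblings and their issue.
That amount ($625,000) is divided into 5 shares of $125,000: Saskia, Farrukh, Elif, and Uma each take $125,000; Briar's $125,000 share passes to Briar's issue.
Briar's share ($125,000) passes entirely to Noor.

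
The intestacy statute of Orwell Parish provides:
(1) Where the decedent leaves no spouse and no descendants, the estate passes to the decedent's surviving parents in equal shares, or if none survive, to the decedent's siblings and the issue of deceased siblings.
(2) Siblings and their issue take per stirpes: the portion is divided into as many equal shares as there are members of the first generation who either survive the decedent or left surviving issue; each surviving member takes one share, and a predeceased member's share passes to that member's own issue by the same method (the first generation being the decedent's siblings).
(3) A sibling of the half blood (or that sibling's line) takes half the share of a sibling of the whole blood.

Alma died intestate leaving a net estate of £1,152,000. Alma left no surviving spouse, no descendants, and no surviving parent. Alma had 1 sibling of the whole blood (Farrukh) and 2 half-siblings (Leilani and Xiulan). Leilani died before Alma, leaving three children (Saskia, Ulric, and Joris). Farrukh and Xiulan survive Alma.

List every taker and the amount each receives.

The entire £1,152,000 passes to the siblings and their issue.
Counting each half-blood sibling's line as half a unit, there are 2 units in £1,152,000, so one unit is £576,000. Whole-blood lines (Farrukh) take £576,000 each; half-blood lines (Leilani and Xiulan) take £288,000 each.
Leilani's share (£288,000) is divided into 3 shares of £96,000: Saskia, Ulric, and Joris each take £96,000.

Saskia: £96,000; Ulric: £96,000; Joris: £96,000; Farrukh: £576,000; Xiulan: £288,000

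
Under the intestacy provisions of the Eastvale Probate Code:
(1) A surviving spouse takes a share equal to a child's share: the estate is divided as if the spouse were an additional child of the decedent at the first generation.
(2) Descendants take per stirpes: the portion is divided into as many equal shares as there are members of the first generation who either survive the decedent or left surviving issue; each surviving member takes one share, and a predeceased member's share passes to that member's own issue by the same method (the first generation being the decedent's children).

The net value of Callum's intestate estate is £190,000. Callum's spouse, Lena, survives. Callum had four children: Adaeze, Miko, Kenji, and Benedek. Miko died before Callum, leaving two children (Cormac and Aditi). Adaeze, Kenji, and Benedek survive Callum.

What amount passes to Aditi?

The spouse counts as an additional share at the children's level, so there are 5 primary shares of £38,000. Lena takes one such share (£38,000).
The children's combined portion (£152,000) is divided into 4 shares of £38,000: Adaeze, Kenji, and Benedek each take £38,000; Miko's £38,000 share passes to Miko's issue.
Miko's share (£38,000) is divided into 2 shares of £19,000: Cormac and Aditi each take £19,000.

Aditi receives £19,000.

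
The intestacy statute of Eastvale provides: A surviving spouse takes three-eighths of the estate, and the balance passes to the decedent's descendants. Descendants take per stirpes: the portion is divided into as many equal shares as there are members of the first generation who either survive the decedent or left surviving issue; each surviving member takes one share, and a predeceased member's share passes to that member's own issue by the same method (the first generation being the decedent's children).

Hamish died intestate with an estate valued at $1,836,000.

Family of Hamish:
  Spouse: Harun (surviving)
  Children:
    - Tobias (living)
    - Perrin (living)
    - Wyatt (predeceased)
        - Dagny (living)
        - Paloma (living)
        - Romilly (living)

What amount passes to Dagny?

Dagny receives $127,500.

Harun takes three-eighths of $1,836,000 = $688,500. The remaining $1,147,500 passes to the descendants.
The descendants' portion ($1,147,500) is divided into 3 shares of $382,500: Tobias and Perrin each take $382,500; Wyatt's $382,500 share passes to Wyatt's issue.
Wyatt's share ($382,500) is divided into 3 shares of $127,500: Dagny, Paloma, and Romilly each take $127,500.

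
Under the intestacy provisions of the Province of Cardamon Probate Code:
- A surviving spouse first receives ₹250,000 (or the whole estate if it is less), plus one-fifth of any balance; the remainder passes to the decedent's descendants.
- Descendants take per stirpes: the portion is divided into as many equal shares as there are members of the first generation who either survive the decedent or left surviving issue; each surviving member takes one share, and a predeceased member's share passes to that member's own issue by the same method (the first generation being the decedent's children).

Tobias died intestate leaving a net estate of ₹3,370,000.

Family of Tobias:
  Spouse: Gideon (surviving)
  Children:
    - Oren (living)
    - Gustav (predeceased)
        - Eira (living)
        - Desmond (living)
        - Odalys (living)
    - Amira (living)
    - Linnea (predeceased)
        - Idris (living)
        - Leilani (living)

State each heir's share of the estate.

Gideon: ₹874,000; Oren: ₹624,000; Eira: ₹208,000; Desmond: ₹208,000; Odalys: ₹208,000; Amira: ₹624,000; Idris: ₹312,000; Leilani: ₹312,000

Gideon first takes ₹250,000, leaving a balance of ₹3,120,000. Gideon then takes one-fifth of the balance (₹624,000), for a total of ₹874,000. The remaining ₹2,496,000 passes to the descendants.
The descendants' portion (₹2,496,000) is divided into 4 shares of ₹624,000: Oren and Amira each take ₹624,000; Gustav's ₹624,000 share passes to Gustav's issue; Linnea's ₹624,000 share passes to Linnea's issue.
Gustav's share (₹624,000) is divided into 3 shares of ₹208,000: Eira, Desmond, and Odalys each take ₹208,000.
Linnea's share (₹624,000) is divided into 2 shares of ₹312,000: Idris and Leilani each take ₹312,000.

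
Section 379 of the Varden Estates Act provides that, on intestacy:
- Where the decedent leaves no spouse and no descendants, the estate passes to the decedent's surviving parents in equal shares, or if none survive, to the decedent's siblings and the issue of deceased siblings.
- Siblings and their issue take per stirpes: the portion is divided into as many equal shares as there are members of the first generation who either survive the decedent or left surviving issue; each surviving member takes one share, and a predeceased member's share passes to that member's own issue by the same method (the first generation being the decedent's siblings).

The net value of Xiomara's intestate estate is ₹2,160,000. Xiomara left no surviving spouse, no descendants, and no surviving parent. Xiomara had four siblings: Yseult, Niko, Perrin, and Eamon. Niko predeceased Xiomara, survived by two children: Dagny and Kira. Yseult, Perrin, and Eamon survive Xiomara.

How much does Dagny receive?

Dagny receives ₹270,000.

The entire ₹2,160,000 passes to the siblings and their issue.
That amount (₹2,160,000) is divided into 4 shares of ₹540,000: Yseult, Perrin, and Eamon each take ₹540,000; Niko's ₹540,000 share passes to Niko's issue.
Niko's share (₹540,000) is divided into 2 shares of ₹270,000: Dagny and Kira each take ₹270,000.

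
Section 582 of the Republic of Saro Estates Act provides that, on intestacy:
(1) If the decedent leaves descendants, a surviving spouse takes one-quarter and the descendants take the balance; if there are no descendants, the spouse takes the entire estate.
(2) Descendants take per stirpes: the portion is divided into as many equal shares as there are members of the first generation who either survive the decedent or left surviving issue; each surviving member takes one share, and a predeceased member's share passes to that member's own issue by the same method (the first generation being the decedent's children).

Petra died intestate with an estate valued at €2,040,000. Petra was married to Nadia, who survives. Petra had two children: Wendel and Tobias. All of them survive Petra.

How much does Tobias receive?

Tobias receives €765,000.

Nadia takes one-quarter of €2,040,000 = €510,000. The remaining €1,530,000 passes to the descendants.
The descendants' portion (€1,530,000) is divided into 2 shares of €765,000: Wendel and Tobias each take €765,000.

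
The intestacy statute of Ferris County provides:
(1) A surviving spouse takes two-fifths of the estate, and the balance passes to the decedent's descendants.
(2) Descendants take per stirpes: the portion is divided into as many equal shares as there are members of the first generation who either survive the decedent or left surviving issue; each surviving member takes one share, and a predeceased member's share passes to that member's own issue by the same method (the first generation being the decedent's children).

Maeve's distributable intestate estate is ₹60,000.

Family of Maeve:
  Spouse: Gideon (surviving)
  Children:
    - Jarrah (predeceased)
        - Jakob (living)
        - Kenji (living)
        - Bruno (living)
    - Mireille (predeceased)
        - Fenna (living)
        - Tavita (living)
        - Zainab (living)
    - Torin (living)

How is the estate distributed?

Gideon: ₹24,000; Jakob: ₹4,000; Kenji: ₹4,000; Bruno: ₹4,000; Fenna: ₹4,000; Tavita: ₹4,000; Zainab: ₹4,000; Torin: ₹12,000

Gideon takes two-fifths of ₹60,000 = ₹24,000. The remaining ₹36,000 passes to the descendants.
The descendants' portion (₹36,000) is divided into 3 shares of ₹12,000: Torin takes ₹12,000; Jarrah's ₹12,000 share passes to Jarrah's issue; Mireille's ₹12,000 share passes to Mireille's issue.
Jarrah's share (₹12,000) is divided into 3 shares of ₹4,000: Jakob, Kenji, and Bruno each take ₹4,000.
Mireille's share (₹12,000) is divided into 3 shares of ₹4,000: Fenna, Tavita, and Zainab each take ₹4,000.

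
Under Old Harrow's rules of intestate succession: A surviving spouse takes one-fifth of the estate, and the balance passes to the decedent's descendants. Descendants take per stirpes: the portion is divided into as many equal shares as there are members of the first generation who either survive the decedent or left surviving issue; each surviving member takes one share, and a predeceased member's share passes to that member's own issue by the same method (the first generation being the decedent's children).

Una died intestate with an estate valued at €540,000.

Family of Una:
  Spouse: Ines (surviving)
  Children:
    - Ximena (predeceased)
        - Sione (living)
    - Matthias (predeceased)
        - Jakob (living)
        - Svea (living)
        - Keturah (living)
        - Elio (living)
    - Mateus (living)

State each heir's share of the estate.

Ines takes one-fifth of €540,000 = €108,000. The remaining €432,000 passes to the descendants.
The descendants' portion (€432,000) is divided into 3 shares of €144,000: Mateus takes €144,000; Ximena's €144,000 share passes to Ximena's issue; Matthias's €144,000 share passes to Matthias's issue.
Ximena's share (€144,000) passes entirely to Sione.
Matthias's share (€144,000) is divided into 4 shares of €36,000: Jakob, Svea, Keturah, and Elio each take €36,000.

Ines: €108,000; Sione: €144,000; Jakob: €36,000; Svea: €36,000; Keturah: €36,000; Elio: €36,000; Mateus: €144,000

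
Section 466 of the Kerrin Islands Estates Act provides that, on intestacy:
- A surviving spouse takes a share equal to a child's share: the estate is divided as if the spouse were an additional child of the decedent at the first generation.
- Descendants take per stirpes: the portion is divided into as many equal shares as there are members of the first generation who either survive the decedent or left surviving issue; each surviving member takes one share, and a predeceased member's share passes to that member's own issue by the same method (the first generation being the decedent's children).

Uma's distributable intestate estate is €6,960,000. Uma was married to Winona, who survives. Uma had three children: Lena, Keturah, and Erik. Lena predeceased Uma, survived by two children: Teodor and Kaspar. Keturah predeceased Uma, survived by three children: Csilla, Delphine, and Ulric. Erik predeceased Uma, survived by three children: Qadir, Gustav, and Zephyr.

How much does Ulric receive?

The spouse counts as an additional share at the children's level, so there are 4 primary shares of €1,740,000. Winona takes one such share (€1,740,000).
The children's combined portion (€5,220,000) is divided into 3 shares of €1,740,000: Lena's €1,740,000 share passes to Lena's issue; Keturah's €1,740,000 share passes to Keturah's issue; Erik's €1,740,000 share passes to Erik's issue.
Lena's share (€1,740,000) is divided into 2 shares of €870,000: Teodor and Kaspar each take €870,000.
Keturah's share (€1,740,000) is divided into 3 shares of €580,000: Csilla, Delphine, and Ulric each take €580,000.
Erik's share (€1,740,000) is divided into 3 shares of €580,000: Qadir, Gustav, and Zephyr each take €580,000.

Ulric receives €580,000.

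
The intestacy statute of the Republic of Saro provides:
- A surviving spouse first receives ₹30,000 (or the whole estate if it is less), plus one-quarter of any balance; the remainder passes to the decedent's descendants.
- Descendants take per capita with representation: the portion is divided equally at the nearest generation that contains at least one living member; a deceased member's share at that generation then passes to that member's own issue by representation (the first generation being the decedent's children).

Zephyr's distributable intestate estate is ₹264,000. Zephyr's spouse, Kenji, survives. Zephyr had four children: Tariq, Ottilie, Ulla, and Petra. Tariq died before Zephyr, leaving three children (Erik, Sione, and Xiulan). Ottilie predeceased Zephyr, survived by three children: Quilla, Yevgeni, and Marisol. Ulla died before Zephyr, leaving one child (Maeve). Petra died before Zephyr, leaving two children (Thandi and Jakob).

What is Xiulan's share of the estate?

Xiulan receives ₹19,500.

Kenji first takes ₹30,000, leaving a balance of ₹234,000. Kenji then takes one-quarter of the balance (₹58,500), for a total of ₹88,500. The remaining ₹175,500 passes to the descendants.
No child survives, so the initial division is made at the grandchildren's generation.
The descendants' portion (₹175,500) is divided into 9 shares of ₹19,500: Erik, Sione, Xiulan, Quilla, Yevgeni, Marisol, Maeve, Thandi, and Jakob each take ₹19,500.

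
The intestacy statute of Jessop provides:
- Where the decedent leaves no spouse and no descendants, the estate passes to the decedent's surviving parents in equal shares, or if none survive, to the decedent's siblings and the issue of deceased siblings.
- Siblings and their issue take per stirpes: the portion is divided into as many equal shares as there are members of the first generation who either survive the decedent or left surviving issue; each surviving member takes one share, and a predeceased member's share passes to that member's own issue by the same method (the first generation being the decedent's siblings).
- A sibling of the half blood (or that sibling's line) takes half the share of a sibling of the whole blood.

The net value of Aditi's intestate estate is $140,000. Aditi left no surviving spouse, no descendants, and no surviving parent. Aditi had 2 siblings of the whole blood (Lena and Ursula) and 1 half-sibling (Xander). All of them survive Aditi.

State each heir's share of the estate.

Lena: $56,000; Xander: $28,000; Ursula: $56,000

The entire $140,000 passes to the siblings and their issue.
Counting each half-blood sibling's line as half a unit, there are 5/2 units in $140,000, so one unit is $56,000. Whole-blood lines (Lena and Ursula) take $56,000 each; half-blood lines (Xander) take $28,000 each.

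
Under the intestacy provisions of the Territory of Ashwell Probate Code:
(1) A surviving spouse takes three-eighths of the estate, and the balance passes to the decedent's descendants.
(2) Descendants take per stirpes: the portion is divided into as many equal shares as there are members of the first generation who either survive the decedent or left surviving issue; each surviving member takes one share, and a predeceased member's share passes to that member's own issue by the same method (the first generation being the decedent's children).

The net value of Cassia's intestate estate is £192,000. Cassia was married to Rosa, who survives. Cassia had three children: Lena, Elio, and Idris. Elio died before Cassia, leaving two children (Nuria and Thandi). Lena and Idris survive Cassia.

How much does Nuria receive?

Nuria receives £20,000.

Rosa takes three-eighths of £192,000 = £72,000. The remaining £120,000 passes to the descendants.
The descendants' portion (£120,000) is divided into 3 shares of £40,000: Lena and Idris each take £40,000; Elio's £40,000 share passes to Elio's issue.
Elio's share (£40,000) is divided into 2 shares of £20,000: Nuria and Thandi each take £20,000.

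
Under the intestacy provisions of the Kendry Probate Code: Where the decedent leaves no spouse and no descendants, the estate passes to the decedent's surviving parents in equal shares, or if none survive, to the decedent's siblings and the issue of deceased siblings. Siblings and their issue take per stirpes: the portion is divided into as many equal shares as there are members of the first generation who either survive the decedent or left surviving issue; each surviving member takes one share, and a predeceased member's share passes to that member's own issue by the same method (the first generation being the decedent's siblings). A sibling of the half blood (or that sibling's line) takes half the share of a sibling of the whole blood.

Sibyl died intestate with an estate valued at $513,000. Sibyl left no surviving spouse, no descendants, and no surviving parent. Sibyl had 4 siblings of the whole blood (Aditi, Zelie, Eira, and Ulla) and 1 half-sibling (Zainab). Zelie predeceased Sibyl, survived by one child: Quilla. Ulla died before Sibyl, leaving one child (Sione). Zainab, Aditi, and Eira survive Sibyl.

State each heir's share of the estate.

Zainab: $57,000; Aditi: $114,000; Quilla: $114,000; Eira: $114,000; Sione: $114,000

The entire $513,000 passes to the siblings and their issue.
Counting each half-blood sibling's line as half a unit, there are 9/2 units in $513,000, so one unit is $114,000. Whole-blood lines (Aditi, Zelie, Eira, and Ulla) take $114,000 each; half-blood lines (Zainab) take $57,000 each.
Zelie's share ($114,000) passes entirely to Quilla.
Ulla's share ($114,000) passes entirely to Sione.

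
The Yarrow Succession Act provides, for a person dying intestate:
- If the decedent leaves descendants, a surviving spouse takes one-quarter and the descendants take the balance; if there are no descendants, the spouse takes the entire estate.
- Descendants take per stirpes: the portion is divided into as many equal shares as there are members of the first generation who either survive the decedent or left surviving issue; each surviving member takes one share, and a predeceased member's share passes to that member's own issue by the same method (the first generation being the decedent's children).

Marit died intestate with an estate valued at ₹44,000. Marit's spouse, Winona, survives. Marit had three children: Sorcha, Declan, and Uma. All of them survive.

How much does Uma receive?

Winona takes one-quarter of ₹44,000 = ₹11,000. The remaining ₹33,000 passes to the descendants.
The descendants' portion (₹33,000) is divided into 3 shares of ₹11,000: Sorcha, Declan, and Uma each take ₹11,000.

Uma receives ₹11,000.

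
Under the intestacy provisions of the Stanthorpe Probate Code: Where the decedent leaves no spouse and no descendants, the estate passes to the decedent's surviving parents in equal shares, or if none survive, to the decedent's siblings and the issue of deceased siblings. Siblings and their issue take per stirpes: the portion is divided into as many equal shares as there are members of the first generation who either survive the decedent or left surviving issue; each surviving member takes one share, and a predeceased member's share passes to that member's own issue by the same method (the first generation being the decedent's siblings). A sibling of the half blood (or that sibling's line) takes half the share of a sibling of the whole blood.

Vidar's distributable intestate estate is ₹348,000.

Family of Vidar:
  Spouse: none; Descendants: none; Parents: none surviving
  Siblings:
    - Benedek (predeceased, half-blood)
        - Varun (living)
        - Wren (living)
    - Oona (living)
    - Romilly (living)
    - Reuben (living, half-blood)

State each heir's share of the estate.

The entire ₹348,000 passes to the siblings and their issue.
Counting each half-blood sibling's line as half a unit, there are 3 units in ₹348,000, so one unit is ₹116,000. Whole-blood lines (Oona and Romilly) take ₹116,000 each; half-blood lines (Benedek and Reuben) take ₹58,000 each.
Benedek's share (₹58,000) is divided into 2 shares of ₹29,000: Varun and Wren each take ₹29,000.

Varun: ₹29,000; Wren: ₹29,000; Oona: ₹116,000; Romilly: ₹116,000; Reuben: ₹58,000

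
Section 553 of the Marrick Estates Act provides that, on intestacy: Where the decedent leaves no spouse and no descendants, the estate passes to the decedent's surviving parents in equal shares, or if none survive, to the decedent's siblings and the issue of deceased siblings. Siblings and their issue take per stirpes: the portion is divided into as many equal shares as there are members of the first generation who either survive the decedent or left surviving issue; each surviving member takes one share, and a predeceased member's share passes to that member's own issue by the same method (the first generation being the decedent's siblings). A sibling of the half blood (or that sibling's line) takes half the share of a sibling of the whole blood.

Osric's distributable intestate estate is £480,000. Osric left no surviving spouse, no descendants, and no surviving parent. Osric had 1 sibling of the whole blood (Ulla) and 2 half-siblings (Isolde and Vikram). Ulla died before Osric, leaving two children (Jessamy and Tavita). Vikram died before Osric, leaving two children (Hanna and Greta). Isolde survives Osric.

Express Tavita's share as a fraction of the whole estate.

Tavita receives 1/4 of the estate.

The entire £480,000 passes to the siblings and their issue.
Counting each half-blood sibling's line as half a unit, there are 2 units in £480,000, so one unit is £240,000. Whole-blood lines (Ulla) take £240,000 each; half-blood lines (Isolde and Vikram) take £120,000 each.
Ulla's share (£240,000) is divided into 2 shares of £120,000: Jessamy and Tavita each take £120,000.
Vikram's share (£120,000) is divided into 2 shares of £60,000: Hanna and Greta each take £60,000.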